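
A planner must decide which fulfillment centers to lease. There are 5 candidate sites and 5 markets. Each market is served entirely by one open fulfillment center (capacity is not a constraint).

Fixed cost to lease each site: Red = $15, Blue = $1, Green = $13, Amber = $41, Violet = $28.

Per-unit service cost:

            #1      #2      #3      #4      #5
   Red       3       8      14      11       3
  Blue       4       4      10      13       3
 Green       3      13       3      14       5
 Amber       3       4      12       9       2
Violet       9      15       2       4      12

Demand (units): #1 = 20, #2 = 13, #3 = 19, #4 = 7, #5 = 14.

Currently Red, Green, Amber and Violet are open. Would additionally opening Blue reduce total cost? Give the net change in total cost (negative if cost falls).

No — net change +1 (cost rises by 1).

Current service cost with {Red, Green, Amber, Violet}: 206.
Adding Blue: each market re-picks its cheapest; new service cost 206, saving 0.
Extra fixed cost: 1. Net change = 1 − 0 = 1.
(Totals: 303 → 304.)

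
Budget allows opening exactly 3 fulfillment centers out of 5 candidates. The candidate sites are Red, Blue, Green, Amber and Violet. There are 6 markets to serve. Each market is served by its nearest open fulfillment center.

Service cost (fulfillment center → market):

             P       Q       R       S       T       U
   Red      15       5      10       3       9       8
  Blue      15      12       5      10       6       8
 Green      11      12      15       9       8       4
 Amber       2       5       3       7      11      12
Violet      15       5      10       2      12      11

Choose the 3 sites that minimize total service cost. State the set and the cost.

Choose Green, Amber and Violet; total service cost 24.

With exactly 3 open, each market uses its cheapest among the chosen.
{Green, Amber, Violet}: P→Amber 2, Q→Amber 5, R→Amber 3, S→Violet 2, T→Green 8, U→Green 4. Service cost 24.
{Red, Green, Amber}: service cost 25
{Blue, Amber, Violet}: service cost 26
Among all 10 size-3 choices, {Green, Amber, Violet} is lowest.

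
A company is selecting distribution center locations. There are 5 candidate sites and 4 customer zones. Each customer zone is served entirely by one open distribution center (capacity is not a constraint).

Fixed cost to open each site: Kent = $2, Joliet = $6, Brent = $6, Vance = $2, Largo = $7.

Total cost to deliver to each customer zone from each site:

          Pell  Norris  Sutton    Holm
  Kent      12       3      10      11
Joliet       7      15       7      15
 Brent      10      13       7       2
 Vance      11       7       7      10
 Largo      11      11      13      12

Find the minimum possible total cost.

Minimum total cost: 30

For any fixed open set, each customer zone goes to its cheapest open site; total = fixed + service.
{Kent, Brent}: Pell→Brent 10, Norris→Kent 3, Sutton→Brent 7, Holm→Brent 2. Service 22; fixed 8; total 30.
{Kent, Brent, Vance}: service 22 + fixed 10 = 32
{Kent, Joliet, Brent}: service 19 + fixed 14 = 33
{Kent, Joliet, Brent, Vance, Largo}: service 19 + fixed 23 = 42
No other subset beats 30.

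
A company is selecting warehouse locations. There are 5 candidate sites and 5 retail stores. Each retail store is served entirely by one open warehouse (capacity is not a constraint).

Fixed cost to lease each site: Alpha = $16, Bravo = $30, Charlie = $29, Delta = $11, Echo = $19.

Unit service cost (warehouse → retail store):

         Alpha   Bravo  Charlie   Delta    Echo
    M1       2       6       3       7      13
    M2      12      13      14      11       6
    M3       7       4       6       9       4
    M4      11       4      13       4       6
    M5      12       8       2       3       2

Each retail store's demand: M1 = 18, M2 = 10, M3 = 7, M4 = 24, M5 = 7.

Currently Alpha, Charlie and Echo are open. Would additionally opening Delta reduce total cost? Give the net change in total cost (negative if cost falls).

Current service cost with {Alpha, Charlie, Echo}: 282.
Adding Delta: each retail store re-picks its cheapest; new service cost 234, saving 48.
Extra fixed cost: 11. Net change = 11 − 48 = -37.
(Totals: 346 → 309.)

Yes — net change −37 (cost falls by 37).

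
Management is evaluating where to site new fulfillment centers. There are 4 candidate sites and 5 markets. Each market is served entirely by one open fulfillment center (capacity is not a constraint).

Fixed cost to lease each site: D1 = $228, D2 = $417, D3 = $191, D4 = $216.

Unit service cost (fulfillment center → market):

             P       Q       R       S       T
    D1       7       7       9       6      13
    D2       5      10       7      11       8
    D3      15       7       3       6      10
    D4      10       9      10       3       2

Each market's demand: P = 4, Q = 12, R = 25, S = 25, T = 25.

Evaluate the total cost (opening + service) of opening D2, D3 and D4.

Each market is assigned to its cheapest site among the open ones.
{D2, D3, D4}: P→D2 5·4=20, Q→D3 7·12=84, R→D3 3·25=75, S→D4 3·25=75, T→D4 2·25=50. Service 304; fixed 824; total 1128.

Total cost: 1128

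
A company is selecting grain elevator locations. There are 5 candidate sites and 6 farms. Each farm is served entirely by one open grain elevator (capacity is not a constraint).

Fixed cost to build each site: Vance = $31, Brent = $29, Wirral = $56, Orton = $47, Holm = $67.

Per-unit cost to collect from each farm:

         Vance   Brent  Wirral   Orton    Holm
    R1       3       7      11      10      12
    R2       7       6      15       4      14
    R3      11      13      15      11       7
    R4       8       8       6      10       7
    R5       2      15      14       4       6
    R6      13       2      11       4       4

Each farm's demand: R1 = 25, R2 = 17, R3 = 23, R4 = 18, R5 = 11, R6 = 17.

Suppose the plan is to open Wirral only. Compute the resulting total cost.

Each farm is assigned to its cheapest site among the open ones.
{Wirral}: R1→Wirral 11·25=275, R2→Wirral 15·17=255, R3→Wirral 15·23=345, R4→Wirral 6·18=108, R5→Wirral 14·11=154, R6→Wirral 11·17=187. Service 1324; fixed 56; total 1380.

Total cost: 1380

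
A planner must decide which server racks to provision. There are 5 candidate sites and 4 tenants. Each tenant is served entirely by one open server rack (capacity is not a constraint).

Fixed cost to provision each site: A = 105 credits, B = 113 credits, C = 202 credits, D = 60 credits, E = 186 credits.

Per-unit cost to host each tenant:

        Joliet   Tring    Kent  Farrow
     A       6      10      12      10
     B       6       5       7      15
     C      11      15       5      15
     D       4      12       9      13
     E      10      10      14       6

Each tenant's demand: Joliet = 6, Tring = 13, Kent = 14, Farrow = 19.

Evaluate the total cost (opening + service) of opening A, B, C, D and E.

Each tenant is assigned to its cheapest site among the open ones.
{A, B, C, D, E}: Joliet→D 4·6=24, Tring→B 5·13=65, Kent→C 5·14=70, Farrow→E 6·19=114. Service 273; fixed 666; total 939.

Total cost: 939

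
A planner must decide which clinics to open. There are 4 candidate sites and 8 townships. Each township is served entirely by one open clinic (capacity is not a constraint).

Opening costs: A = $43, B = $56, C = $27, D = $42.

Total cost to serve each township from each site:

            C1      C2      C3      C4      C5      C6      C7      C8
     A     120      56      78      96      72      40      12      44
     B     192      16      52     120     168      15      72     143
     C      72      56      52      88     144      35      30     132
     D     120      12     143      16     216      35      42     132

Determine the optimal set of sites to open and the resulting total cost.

Open A, C and D; minimum total cost 427.

For any fixed open set, each township goes to its cheapest open site; total = fixed + service.
{A, C, D}: C1→C 72, C2→D 12, C3→C 52, C4→D 16, C5→A 72, C6→C 35, C7→A 12, C8→A 44. Service 315; fixed 112; total 427.
{A, B, C, D}: C1→C 72, C2→D 12, C3→B 52, C4→D 16, C5→A 72, C6→B 15, C7→A 12, C8→A 44. Service 295; fixed 168; total 463.
{A, D}: service 389 + fixed 85 = 474
{C}: C1→C 72, C2→C 56, C3→C 52, C4→C 88, C5→C 144, C6→C 35, C7→C 30, C8→C 132. Service 609; fixed 27; total 636.
No other subset beats 427.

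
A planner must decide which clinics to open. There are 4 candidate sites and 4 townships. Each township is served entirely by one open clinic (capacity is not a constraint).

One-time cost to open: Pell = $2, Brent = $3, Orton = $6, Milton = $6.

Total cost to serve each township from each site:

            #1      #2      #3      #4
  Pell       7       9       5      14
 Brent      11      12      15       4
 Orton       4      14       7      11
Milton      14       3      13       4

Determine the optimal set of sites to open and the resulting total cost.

Open Pell and Milton; minimum total cost 27.

For any fixed open set, each township goes to its cheapest open site; total = fixed + service.
{Pell, Milton}: #1→Pell 7, #2→Milton 3, #3→Pell 5, #4→Milton 4. Service 19; fixed 8; total 27.
{Pell, Brent}: #1→Pell 7, #2→Pell 9, #3→Pell 5, #4→Brent 4. Service 25; fixed 5; total 30.
{Pell, Brent, Milton}: service 19 + fixed 11 = 30
{Pell, Brent, Orton, Milton}: #1→Orton 4, #2→Milton 3, #3→Pell 5, #4→Brent 4. Service 16; fixed 17; total 33.
No other subset beats 27.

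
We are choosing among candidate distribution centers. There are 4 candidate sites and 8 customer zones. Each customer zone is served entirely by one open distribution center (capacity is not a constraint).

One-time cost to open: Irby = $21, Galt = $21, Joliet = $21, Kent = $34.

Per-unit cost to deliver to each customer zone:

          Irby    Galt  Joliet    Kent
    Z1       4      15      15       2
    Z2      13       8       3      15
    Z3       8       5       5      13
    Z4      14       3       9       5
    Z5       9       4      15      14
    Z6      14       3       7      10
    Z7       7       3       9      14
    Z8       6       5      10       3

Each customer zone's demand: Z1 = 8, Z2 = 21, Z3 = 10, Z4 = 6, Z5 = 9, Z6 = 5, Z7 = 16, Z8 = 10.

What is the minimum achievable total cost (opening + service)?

Minimum total cost: 352

For any fixed open set, each customer zone goes to its cheapest open site; total = fixed + service.
{Galt, Joliet, Kent}: Z1→Kent 2·8=16, Z2→Joliet 3·21=63, Z3→Galt 5·10=50, Z4→Galt 3·6=18, Z5→Galt 4·9=36, Z6→Galt 3·5=15, Z7→Galt 3·16=48, Z8→Kent 3·10=30. Service 276; fixed 76; total 352.
{Irby, Galt, Joliet, Kent}: service 276 + fixed 97 = 373
{Irby, Galt, Joliet}: service 312 + fixed 63 = 375
{Irby}: service 792 + fixed 21 = 813
No other subset beats 352.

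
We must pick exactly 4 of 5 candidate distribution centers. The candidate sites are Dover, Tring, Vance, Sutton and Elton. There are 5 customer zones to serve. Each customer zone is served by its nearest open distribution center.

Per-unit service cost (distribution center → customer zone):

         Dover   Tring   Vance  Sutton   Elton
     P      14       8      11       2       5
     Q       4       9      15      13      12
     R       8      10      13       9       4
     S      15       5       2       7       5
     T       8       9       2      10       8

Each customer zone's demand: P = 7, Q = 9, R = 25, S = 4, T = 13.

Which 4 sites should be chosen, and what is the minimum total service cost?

Choose Dover, Vance, Sutton and Elton; total service cost 184.

With exactly 4 open, each customer zone uses its cheapest among the chosen.
{Dover, Vance, Sutton, Elton}: P→Sutton 2·7=14, Q→Dover 4·9=36, R→Elton 4·25=100, S→Vance 2·4=8, T→Vance 2·13=26. Service cost 184.
{Dover, Tring, Vance, Elton}: service cost 205
{Tring, Vance, Sutton, Elton}: service cost 229
Among all 5 size-4 choices, {Dover, Vance, Sutton, Elton} is lowest.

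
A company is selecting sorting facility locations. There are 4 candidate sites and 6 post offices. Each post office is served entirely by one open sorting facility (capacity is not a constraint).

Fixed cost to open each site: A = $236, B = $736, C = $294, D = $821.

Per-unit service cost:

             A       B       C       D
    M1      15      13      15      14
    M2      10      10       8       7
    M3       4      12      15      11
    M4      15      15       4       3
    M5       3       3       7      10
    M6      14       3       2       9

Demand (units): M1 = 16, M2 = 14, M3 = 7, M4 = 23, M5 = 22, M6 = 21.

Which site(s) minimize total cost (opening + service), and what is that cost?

For any fixed open set, each post office goes to its cheapest open site; total = fixed + service.
{C}: M1→C 15·16=240, M2→C 8·14=112, M3→C 15·7=105, M4→C 4·23=92, M5→C 7·22=154, M6→C 2·21=42. Service 745; fixed 294; total 1039.
{A, C}: M1→A 15·16=240, M2→C 8·14=112, M3→A 4·7=28, M4→C 4·23=92, M5→A 3·22=66, M6→C 2·21=42. Service 580; fixed 530; total 1110.
{A}: service 1113 + fixed 236 = 1349
{A, B, C, D}: M1→B 13·16=208, M2→D 7·14=98, M3→A 4·7=28, M4→D 3·23=69, M5→A 3·22=66, M6→C 2·21=42. Service 511; fixed 2087; total 2598.
(All 15 nonempty subsets were checked; C only is lowest.)

Open C only; minimum total cost 1039.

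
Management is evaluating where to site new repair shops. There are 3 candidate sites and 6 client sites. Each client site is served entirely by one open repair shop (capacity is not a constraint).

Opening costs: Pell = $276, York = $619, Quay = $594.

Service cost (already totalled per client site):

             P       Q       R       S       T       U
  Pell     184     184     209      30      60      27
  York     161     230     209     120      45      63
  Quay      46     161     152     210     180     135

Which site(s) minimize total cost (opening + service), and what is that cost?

Open Pell only; minimum total cost 970.

For any fixed open set, each client site goes to its cheapest open site; total = fixed + service.
{Pell}: P→Pell 184, Q→Pell 184, R→Pell 209, S→Pell 30, T→Pell 60, U→Pell 27. Service 694; fixed 276; total 970.
{Pell, Quay}: service 476 + fixed 870 = 1346
{York}: service 828 + fixed 619 = 1447
{Pell, York, Quay}: P→Quay 46, Q→Quay 161, R→Quay 152, S→Pell 30, T→York 45, U→Pell 27. Service 461; fixed 1489; total 1950.
No other subset beats 970.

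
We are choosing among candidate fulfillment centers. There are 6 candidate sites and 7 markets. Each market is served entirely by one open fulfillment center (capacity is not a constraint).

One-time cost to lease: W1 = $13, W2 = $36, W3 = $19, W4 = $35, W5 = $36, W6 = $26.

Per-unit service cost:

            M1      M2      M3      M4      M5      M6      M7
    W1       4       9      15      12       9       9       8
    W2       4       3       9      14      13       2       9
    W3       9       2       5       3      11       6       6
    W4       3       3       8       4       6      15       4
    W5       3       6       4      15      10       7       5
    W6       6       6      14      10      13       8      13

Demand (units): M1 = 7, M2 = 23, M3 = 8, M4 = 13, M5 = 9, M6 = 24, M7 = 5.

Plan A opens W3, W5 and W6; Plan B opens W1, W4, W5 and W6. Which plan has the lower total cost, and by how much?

Plan A: {W3, W5, W6}: M1→W5 3·7=21, M2→W3 2·23=46, M3→W5 4·8=32, M4→W3 3·13=39, M5→W5 10·9=90, M6→W3 6·24=144, M7→W5 5·5=25. Service 397; fixed 81; total 478.
Plan B: {W1, W4, W5, W6}: M1→W4 3·7=21, M2→W4 3·23=69, M3→W5 4·8=32, M4→W4 4·13=52, M5→W4 6·9=54, M6→W5 7·24=168, M7→W4 4·5=20. Service 416; fixed 110; total 526.
Difference: |478 − 526| = 48.

Plan A is cheaper by 48.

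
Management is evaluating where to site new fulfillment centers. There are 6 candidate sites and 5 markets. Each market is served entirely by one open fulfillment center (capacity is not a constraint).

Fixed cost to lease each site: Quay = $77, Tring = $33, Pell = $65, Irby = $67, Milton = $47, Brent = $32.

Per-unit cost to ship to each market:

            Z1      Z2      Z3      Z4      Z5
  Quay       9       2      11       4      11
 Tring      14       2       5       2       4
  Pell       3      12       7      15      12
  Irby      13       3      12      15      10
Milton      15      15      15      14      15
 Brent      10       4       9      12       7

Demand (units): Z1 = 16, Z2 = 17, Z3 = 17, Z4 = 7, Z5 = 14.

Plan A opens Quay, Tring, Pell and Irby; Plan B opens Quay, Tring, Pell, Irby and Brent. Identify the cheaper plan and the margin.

Plan A: {Quay, Tring, Pell, Irby}: Z1→Pell 3·16=48, Z2→Quay 2·17=34, Z3→Tring 5·17=85, Z4→Tring 2·7=14, Z5→Tring 4·14=56. Service 237; fixed 242; total 479.
Plan B: {Quay, Tring, Pell, Irby, Brent}: Z1→Pell 3·16=48, Z2→Quay 2·17=34, Z3→Tring 5·17=85, Z4→Tring 2·7=14, Z5→Tring 4·14=56. Service 237; fixed 274; total 511.
Difference: |479 − 511| = 32.

Plan A is cheaper by 32.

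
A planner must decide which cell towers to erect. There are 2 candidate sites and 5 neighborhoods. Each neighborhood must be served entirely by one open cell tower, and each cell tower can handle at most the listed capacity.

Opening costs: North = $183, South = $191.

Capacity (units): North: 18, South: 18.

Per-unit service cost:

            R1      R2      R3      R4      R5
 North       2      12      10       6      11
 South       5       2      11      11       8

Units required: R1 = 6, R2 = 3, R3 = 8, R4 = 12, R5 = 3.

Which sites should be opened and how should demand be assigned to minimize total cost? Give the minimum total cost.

Minimum total cost: 576

Open {North, South}: R1→North 2·6=12, R2→South 2·3=6, R3→South 11·8=88, R4→North 6·12=72, R5→South 8·3=24.
Loads: North carries 18/18, South carries 14/18. Service 202; fixed 374; total 576.
Next best feasible plan costs 603.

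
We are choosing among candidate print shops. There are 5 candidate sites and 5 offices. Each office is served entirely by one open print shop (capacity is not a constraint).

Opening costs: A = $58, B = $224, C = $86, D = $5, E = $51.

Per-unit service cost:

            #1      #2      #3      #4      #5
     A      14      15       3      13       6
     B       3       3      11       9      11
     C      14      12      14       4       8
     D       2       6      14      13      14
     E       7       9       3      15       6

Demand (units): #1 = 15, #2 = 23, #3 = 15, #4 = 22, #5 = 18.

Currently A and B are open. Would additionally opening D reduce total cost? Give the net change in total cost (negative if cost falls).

Current service cost with {A, B}: 465.
Adding D: each office re-picks its cheapest; new service cost 450, saving 15.
Extra fixed cost: 5. Net change = 5 − 15 = -10.
(Totals: 747 → 737.)

Yes — net change −10 (cost falls by 10).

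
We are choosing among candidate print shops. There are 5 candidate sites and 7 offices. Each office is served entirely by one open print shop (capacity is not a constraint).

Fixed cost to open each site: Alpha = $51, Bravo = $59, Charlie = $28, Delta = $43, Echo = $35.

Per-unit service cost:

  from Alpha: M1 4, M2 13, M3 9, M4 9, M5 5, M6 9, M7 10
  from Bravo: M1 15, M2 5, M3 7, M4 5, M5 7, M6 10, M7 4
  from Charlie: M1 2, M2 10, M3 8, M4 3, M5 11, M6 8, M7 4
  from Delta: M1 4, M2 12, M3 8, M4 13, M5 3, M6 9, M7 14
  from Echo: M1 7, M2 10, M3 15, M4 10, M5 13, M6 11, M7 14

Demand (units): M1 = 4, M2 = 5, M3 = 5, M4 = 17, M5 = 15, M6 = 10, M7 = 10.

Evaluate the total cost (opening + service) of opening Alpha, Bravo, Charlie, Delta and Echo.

Each office is assigned to its cheapest site among the open ones.
{Alpha, Bravo, Charlie, Delta, Echo}: M1→Charlie 2·4=8, M2→Bravo 5·5=25, M3→Bravo 7·5=35, M4→Charlie 3·17=51, M5→Delta 3·15=45, M6→Charlie 8·10=80, M7→Bravo 4·10=40. Service 284; fixed 216; total 500.

Total cost: 500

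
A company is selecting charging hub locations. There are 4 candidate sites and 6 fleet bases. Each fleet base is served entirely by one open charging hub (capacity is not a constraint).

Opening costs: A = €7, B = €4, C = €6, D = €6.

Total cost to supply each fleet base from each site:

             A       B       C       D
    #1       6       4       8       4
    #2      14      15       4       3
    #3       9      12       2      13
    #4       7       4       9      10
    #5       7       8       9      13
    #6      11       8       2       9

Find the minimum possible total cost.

Minimum total cost: 34

For any fixed open set, each fleet base goes to its cheapest open site; total = fixed + service.
{B, C}: #1→B 4, #2→C 4, #3→C 2, #4→B 4, #5→B 8, #6→C 2. Service 24; fixed 10; total 34.
{B, C, D}: #1→B 4, #2→D 3, #3→C 2, #4→B 4, #5→B 8, #6→C 2. Service 23; fixed 16; total 39.
{A, B, C}: service 23 + fixed 17 = 40
{A, B, C, D}: #1→B 4, #2→D 3, #3→C 2, #4→B 4, #5→A 7, #6→C 2. Service 22; fixed 23; total 45.
No other subset beats 34.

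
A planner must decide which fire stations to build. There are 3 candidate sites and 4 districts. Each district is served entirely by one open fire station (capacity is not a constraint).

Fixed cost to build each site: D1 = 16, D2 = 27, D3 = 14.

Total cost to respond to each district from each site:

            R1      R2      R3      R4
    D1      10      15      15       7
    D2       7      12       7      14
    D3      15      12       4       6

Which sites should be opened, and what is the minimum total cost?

Open D3 only; minimum total cost 51.

For any fixed open set, each district goes to its cheapest open site; total = fixed + service.
{D3}: R1→D3 15, R2→D3 12, R3→D3 4, R4→D3 6. Service 37; fixed 14; total 51.
{D1, D3}: R1→D1 10, R2→D3 12, R3→D3 4, R4→D3 6. Service 32; fixed 30; total 62.
{D1}: R1→D1 10, R2→D1 15, R3→D1 15, R4→D1 7. Service 47; fixed 16; total 63.
{D1, D2, D3}: service 29 + fixed 57 = 86
(All 7 nonempty subsets were checked; D3 only is lowest.)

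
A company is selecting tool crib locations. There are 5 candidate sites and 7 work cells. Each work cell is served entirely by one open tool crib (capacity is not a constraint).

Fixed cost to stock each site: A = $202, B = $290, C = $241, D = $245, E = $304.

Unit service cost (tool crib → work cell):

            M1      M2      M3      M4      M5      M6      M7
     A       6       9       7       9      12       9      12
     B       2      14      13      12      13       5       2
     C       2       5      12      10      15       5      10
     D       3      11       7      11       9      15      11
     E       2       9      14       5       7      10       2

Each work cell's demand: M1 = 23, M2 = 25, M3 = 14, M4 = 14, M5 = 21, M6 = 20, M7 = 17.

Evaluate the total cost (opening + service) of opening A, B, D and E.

Each work cell is assigned to its cheapest site among the open ones.
{A, B, D, E}: M1→B 2·23=46, M2→A 9·25=225, M3→A 7·14=98, M4→E 5·14=70, M5→E 7·21=147, M6→B 5·20=100, M7→B 2·17=34. Service 720; fixed 1041; total 1761.

Total cost: 1761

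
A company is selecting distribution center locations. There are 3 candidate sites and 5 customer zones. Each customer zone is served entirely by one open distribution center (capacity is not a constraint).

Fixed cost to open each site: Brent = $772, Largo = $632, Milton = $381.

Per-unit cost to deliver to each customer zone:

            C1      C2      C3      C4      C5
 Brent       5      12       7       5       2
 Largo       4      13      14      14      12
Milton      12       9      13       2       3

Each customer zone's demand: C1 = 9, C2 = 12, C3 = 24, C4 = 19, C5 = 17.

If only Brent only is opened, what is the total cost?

Each customer zone is assigned to its cheapest site among the open ones.
{Brent}: C1→Brent 5·9=45, C2→Brent 12·12=144, C3→Brent 7·24=168, C4→Brent 5·19=95, C5→Brent 2·17=34. Service 486; fixed 772; total 1258.

Total cost: 1258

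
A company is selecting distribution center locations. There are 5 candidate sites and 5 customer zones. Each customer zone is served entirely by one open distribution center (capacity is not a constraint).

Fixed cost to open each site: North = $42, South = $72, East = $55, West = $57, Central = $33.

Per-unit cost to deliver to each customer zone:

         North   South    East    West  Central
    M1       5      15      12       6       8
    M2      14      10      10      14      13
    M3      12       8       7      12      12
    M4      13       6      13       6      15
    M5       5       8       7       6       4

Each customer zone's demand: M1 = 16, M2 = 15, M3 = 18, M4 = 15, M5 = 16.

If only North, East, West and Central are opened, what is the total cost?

Each customer zone is assigned to its cheapest site among the open ones.
{North, East, West, Central}: M1→North 5·16=80, M2→East 10·15=150, M3→East 7·18=126, M4→West 6·15=90, M5→Central 4·16=64. Service 510; fixed 187; total 697.

Total cost: 697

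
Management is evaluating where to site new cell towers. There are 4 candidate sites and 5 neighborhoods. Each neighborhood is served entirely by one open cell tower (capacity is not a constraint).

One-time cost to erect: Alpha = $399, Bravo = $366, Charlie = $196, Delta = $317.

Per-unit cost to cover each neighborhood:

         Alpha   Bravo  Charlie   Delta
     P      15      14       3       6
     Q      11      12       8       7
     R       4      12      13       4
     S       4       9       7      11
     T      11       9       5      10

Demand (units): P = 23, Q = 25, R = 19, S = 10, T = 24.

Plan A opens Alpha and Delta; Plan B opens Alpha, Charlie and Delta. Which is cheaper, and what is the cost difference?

Plan A is cheaper by 7.

Plan A: {Alpha, Delta}: P→Delta 6·23=138, Q→Delta 7·25=175, R→Alpha 4·19=76, S→Alpha 4·10=40, T→Delta 10·24=240. Service 669; fixed 716; total 1385.
Plan B: {Alpha, Charlie, Delta}: P→Charlie 3·23=69, Q→Delta 7·25=175, R→Alpha 4·19=76, S→Alpha 4·10=40, T→Charlie 5·24=120. Service 480; fixed 912; total 1392.
Difference: |1385 − 1392| = 7.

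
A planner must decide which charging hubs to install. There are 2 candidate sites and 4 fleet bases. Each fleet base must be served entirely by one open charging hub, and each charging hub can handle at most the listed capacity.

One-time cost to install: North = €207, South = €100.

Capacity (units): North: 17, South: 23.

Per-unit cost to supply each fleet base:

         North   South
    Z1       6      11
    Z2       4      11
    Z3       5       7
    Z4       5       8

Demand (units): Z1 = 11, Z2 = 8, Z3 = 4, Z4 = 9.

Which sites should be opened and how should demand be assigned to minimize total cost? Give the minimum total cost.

Open {North, South}: Z1→South 11·11=121, Z2→North 4·8=32, Z3→South 7·4=28, Z4→North 5·9=45.
Loads: North carries 17/17, South carries 15/23. Service 226; fixed 307; total 533.
Next best feasible plan costs 552.

Minimum total cost: 533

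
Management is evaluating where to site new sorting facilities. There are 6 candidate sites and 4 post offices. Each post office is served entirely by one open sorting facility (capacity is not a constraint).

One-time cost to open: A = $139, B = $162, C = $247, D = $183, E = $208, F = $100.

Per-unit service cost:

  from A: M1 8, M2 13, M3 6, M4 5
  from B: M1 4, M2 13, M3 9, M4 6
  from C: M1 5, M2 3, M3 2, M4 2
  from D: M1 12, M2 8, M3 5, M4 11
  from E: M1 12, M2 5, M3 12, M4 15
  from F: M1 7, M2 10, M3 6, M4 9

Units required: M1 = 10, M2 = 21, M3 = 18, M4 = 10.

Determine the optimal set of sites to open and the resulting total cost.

Open C only; minimum total cost 416.

For any fixed open set, each post office goes to its cheapest open site; total = fixed + service.
{C}: M1→C 5·10=50, M2→C 3·21=63, M3→C 2·18=36, M4→C 2·10=20. Service 169; fixed 247; total 416.
{C, F}: M1→C 5·10=50, M2→C 3·21=63, M3→C 2·18=36, M4→C 2·10=20. Service 169; fixed 347; total 516.
{A, C}: service 169 + fixed 386 = 555
{A, B, C, D, E, F}: service 159 + fixed 1039 = 1198
No other subset beats 416.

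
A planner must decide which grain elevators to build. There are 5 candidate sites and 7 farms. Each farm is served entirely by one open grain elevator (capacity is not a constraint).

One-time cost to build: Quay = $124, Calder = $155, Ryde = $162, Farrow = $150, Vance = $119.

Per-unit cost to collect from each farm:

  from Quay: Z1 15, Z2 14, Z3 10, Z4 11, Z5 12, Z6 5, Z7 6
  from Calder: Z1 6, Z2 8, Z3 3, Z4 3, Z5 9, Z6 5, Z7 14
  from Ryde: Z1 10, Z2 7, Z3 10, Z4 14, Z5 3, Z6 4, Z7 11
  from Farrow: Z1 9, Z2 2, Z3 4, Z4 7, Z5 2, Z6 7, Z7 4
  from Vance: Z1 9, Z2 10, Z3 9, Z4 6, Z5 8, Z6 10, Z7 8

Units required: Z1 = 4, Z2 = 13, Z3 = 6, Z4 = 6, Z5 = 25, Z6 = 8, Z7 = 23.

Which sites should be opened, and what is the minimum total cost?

Open Farrow only; minimum total cost 476.

For any fixed open set, each farm goes to its cheapest open site; total = fixed + service.
{Farrow}: Z1→Farrow 9·4=36, Z2→Farrow 2·13=26, Z3→Farrow 4·6=24, Z4→Farrow 7·6=42, Z5→Farrow 2·25=50, Z6→Farrow 7·8=56, Z7→Farrow 4·23=92. Service 326; fixed 150; total 476.
{Calder, Farrow}: service 268 + fixed 305 = 573
{Quay, Farrow}: service 310 + fixed 274 = 584
{Quay, Calder, Ryde, Farrow, Vance}: Z1→Calder 6·4=24, Z2→Farrow 2·13=26, Z3→Calder 3·6=18, Z4→Calder 3·6=18, Z5→Farrow 2·25=50, Z6→Ryde 4·8=32, Z7→Farrow 4·23=92. Service 260; fixed 710; total 970.
No other subset beats 476.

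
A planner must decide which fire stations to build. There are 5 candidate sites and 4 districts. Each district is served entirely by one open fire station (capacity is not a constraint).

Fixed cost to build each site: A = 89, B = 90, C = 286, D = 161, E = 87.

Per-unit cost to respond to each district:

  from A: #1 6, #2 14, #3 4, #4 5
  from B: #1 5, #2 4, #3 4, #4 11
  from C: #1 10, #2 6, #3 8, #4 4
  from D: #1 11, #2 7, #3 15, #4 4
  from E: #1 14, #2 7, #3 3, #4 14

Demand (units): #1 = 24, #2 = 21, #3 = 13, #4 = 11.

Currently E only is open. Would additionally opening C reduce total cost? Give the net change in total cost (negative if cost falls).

Current service cost with {E}: 676.
Adding C: each district re-picks its cheapest; new service cost 449, saving 227.
Extra fixed cost: 286. Net change = 286 − 227 = 59.
(Totals: 763 → 822.)

No — net change +59 (cost rises by 59).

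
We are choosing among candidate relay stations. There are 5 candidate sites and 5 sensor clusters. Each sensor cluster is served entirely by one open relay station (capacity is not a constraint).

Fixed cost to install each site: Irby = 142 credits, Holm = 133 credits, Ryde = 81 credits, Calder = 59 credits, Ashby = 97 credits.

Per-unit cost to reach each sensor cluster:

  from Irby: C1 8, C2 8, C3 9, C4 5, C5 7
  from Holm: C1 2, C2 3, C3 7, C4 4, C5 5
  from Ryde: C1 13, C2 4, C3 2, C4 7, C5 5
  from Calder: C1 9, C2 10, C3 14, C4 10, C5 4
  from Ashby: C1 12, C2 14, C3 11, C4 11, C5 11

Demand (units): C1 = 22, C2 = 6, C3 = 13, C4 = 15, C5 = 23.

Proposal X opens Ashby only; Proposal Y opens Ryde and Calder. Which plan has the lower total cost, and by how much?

Proposal Y is cheaper by 421.

Proposal X: {Ashby}: C1→Ashby 12·22=264, C2→Ashby 14·6=84, C3→Ashby 11·13=143, C4→Ashby 11·15=165, C5→Ashby 11·23=253. Service 909; fixed 97; total 1006.
Proposal Y: {Ryde, Calder}: C1→Calder 9·22=198, C2→Ryde 4·6=24, C3→Ryde 2·13=26, C4→Ryde 7·15=105, C5→Calder 4·23=92. Service 445; fixed 140; total 585.
Difference: |1006 − 585| = 421.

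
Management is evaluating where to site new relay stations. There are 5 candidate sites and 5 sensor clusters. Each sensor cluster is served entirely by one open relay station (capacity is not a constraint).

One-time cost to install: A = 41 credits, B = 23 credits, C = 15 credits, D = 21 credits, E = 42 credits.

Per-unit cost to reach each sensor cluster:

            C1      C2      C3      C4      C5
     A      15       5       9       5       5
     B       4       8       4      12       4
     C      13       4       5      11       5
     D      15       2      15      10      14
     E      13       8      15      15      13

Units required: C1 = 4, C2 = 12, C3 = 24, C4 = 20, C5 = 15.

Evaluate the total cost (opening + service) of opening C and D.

Total cost: 507

Each sensor cluster is assigned to its cheapest site among the open ones.
{C, D}: C1→C 13·4=52, C2→D 2·12=24, C3→C 5·24=120, C4→D 10·20=200, C5→C 5·15=75. Service 471; fixed 36; total 507.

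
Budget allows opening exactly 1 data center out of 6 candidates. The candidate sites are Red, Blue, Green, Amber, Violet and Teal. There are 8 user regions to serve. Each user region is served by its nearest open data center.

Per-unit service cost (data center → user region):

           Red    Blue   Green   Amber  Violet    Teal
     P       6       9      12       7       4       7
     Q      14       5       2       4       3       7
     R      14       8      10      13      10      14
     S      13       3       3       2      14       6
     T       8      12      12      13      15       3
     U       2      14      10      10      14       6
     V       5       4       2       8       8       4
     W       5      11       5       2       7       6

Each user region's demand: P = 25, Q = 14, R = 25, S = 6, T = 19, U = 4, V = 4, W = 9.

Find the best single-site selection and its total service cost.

With exactly 1 open, each user region uses its cheapest among the chosen.
{Teal}: P→Teal 7·25=175, Q→Teal 7·14=98, R→Teal 14·25=350, S→Teal 6·6=36, T→Teal 3·19=57, U→Teal 6·4=24, V→Teal 4·4=16, W→Teal 6·9=54. Service cost 810.
{Amber}: service cost 905
{Blue}: service cost 912
Among all 6 size-1 choices, {Teal} is lowest.

Choose Teal only; total service cost 810.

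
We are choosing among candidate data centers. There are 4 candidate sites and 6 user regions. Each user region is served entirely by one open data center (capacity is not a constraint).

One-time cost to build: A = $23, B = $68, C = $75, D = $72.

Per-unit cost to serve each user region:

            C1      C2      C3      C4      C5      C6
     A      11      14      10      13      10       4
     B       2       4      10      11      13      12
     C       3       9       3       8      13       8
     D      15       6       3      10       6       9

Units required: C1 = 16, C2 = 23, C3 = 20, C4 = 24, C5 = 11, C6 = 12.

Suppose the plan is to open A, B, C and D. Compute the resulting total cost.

Total cost: 728

Each user region is assigned to its cheapest site among the open ones.
{A, B, C, D}: C1→B 2·16=32, C2→B 4·23=92, C3→C 3·20=60, C4→C 8·24=192, C5→D 6·11=66, C6→A 4·12=48. Service 490; fixed 238; total 728.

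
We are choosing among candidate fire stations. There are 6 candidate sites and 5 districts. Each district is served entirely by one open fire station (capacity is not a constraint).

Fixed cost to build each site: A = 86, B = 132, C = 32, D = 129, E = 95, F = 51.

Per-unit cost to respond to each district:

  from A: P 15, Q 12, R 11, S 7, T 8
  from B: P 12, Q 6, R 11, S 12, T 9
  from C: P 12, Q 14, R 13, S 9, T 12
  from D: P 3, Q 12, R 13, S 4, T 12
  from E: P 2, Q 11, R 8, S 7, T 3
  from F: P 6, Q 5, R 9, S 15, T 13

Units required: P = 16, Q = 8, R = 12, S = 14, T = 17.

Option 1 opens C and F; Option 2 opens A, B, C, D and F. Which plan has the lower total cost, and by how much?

Option 1: {C, F}: P→F 6·16=96, Q→F 5·8=40, R→F 9·12=108, S→C 9·14=126, T→C 12·17=204. Service 574; fixed 83; total 657.
Option 2: {A, B, C, D, F}: P→D 3·16=48, Q→F 5·8=40, R→F 9·12=108, S→D 4·14=56, T→A 8·17=136. Service 388; fixed 430; total 818.
Difference: |657 − 818| = 161.

Option 1 is cheaper by 161.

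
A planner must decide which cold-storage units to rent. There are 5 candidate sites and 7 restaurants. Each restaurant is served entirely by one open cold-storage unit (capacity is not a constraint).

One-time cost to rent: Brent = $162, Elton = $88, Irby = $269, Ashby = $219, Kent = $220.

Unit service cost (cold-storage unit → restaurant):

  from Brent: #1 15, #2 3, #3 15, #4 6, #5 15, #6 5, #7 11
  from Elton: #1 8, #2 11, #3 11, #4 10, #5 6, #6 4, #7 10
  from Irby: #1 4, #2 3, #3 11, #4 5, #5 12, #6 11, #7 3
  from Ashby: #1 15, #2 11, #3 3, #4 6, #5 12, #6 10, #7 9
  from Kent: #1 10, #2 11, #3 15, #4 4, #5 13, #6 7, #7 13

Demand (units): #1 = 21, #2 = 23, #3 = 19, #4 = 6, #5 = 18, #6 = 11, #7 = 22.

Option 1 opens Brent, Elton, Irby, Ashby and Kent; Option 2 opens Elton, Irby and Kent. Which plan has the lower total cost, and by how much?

Option 1: {Brent, Elton, Irby, Ashby, Kent}: #1→Irby 4·21=84, #2→Brent 3·23=69, #3→Ashby 3·19=57, #4→Kent 4·6=24, #5→Elton 6·18=108, #6→Elton 4·11=44, #7→Irby 3·22=66. Service 452; fixed 958; total 1410.
Option 2: {Elton, Irby, Kent}: #1→Irby 4·21=84, #2→Irby 3·23=69, #3→Elton 11·19=209, #4→Kent 4·6=24, #5→Elton 6·18=108, #6→Elton 4·11=44, #7→Irby 3·22=66. Service 604; fixed 577; total 1181.
Difference: |1410 − 1181| = 229.

Option 2 is cheaper by 229.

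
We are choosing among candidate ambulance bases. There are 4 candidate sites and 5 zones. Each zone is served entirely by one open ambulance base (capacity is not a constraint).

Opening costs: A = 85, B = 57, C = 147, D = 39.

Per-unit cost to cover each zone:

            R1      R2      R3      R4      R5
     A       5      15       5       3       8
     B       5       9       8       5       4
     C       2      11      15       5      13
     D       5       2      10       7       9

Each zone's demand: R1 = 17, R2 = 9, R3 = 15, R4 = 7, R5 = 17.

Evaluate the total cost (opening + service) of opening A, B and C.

Each zone is assigned to its cheapest site among the open ones.
{A, B, C}: R1→C 2·17=34, R2→B 9·9=81, R3→A 5·15=75, R4→A 3·7=21, R5→B 4·17=68. Service 279; fixed 289; total 568.

Total cost: 568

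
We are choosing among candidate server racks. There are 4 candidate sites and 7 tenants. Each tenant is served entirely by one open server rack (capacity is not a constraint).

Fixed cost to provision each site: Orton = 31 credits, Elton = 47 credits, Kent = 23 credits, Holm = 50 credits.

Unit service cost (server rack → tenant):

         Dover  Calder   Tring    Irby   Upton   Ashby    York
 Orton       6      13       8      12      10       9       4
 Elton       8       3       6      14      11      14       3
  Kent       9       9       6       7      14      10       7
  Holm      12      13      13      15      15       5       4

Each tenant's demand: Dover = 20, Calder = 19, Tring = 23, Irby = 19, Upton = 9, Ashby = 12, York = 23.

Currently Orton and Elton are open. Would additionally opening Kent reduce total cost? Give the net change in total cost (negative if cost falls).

Current service cost with {Orton, Elton}: 810.
Adding Kent: each tenant re-picks its cheapest; new service cost 715, saving 95.
Extra fixed cost: 23. Net change = 23 − 95 = -72.
(Totals: 888 → 816.)

Yes — net change −72 (cost falls by 72).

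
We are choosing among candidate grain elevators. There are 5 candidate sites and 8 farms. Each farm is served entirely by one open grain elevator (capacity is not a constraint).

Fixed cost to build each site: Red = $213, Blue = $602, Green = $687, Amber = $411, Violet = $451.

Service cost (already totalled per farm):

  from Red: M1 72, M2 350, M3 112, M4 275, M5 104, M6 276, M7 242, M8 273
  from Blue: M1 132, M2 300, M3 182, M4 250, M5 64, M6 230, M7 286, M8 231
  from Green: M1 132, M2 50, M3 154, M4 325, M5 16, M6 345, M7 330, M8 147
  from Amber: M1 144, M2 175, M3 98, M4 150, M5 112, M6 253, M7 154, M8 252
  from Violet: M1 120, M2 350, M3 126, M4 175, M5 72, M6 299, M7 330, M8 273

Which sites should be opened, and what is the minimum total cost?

For any fixed open set, each farm goes to its cheapest open site; total = fixed + service.
{Amber}: M1→Amber 144, M2→Amber 175, M3→Amber 98, M4→Amber 150, M5→Amber 112, M6→Amber 253, M7→Amber 154, M8→Amber 252. Service 1338; fixed 411; total 1749.
{Red, Amber}: service 1258 + fixed 624 = 1882
{Red}: service 1704 + fixed 213 = 1917
{Red, Blue, Green, Amber, Violet}: M1→Red 72, M2→Green 50, M3→Amber 98, M4→Amber 150, M5→Green 16, M6→Blue 230, M7→Amber 154, M8→Green 147. Service 917; fixed 2364; total 3281.
No other subset beats 1749.

Open Amber only; minimum total cost 1749.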